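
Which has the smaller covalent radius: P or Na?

Radius decreases left→right (rising Z_eff, same n) and increases top→bottom (higher n).
All lie in period 3, so atomic radius increases right to left.
So P has the smaller covalent radius (P < Na).

P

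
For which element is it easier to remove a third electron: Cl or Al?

Al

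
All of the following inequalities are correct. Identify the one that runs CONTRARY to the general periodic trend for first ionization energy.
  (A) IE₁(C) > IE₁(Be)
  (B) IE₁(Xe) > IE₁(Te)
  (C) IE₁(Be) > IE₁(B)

(C)

The general trend: first ionization energy increases across a period and decreases down a group.
(A) C (period 2, group 14) vs Be (period 2, group 2): the stated order agrees with the simple trend.
(B) Xe (period 5, group 18) vs Te (period 5, group 16): the stated order agrees with the simple trend.
(C) Be (period 2, group 2) vs B (period 2, group 13): the stated order contradicts the simple trend.
The exception is (C): removing B's lone 2p electron is easier than breaking Be's filled 2s².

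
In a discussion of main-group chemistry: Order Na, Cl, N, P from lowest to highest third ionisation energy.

IE_3 is the cost of taking one more electron from the +2 cation: Na²⁺ is already 1 electron into the core; Cl²⁺ still has 5 valence electrons; N²⁺ still has 3 valence electrons; P²⁺ still has 3 valence electrons.
Pulling an electron out of a noble-gas core costs far more than removing a remaining valence electron, so Na sits at the high end of IE_3.
Valence configurations: Cl²⁺ [Ne]3s²3p³, N²⁺ [He]2s²2p¹, P²⁺ [Ne]3s²3p¹.
Tabulated IE_3 (kJ/mol): Na 6910, Cl 3822, N 4578, P 2914.
So the third ionization energies run P < Cl < N < Na.

P < Cl < N < Na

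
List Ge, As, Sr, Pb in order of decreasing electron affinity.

Ge is in period 4, group 14; As is in period 4, group 15; Sr is in period 5, group 2; Pb is in period 6, group 14.
Adding an electron releases more energy for atoms nearer the top right (short of the noble gases).
Neither a single period nor a single group — weigh both effects.
Pb > Sr: the two effects oppose for this pair; the across-period effect wins (35 vs 5 kJ/mol).
As > Pb: both effects reinforce here, so As is clearly the higher of the two.
Ge > As: this pair runs against the simple trend — see the exception note.
Note the exception: Ge has a higher electron affinity than As, contrary to the simple trend — adding an electron to As's half-filled 4p³ is unfavourable, so Ge (4p²) has the more exothermic EA.
Approximate values (kJ/mol): Ge 119, As 78, Sr 5, Pb 35.
So from highest to lowest: Ge > As > Pb > Sr.

Ge > As > Pb > Sr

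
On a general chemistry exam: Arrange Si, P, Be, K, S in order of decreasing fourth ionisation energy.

Be > K > P > S > Si

The fourth ionization energy removes an electron from the +3 ion. For each element: Si³⁺ still has 1 valence electron; P³⁺ still has 2 valence electrons; Be³⁺ is already 1 electron into the core; K³⁺ is already 2 electrons into the core; S³⁺ still has 3 valence electrons.
Core electrons are held far more tightly than valence electrons, so K and Be top the IE_4 order.
Valence configurations: Si³⁺ [Ne]3s¹, P³⁺ [Ne]3s², S³⁺ [Ne]3s²3p¹.
S³⁺ loses a lone 3p electron whereas P³⁺ must break into a filled 3s² pair, so IE_4(P) > IE_4(S) even though S has the higher nuclear charge.
The numbers (kJ/mol): Si 4356, P 4964, Be 21007, K 5877, S 4556.
Hence IE_4: Si < S < P < K < Be.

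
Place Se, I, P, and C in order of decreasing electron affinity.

C is in period 2, group 14; P is in period 3, group 15; Se is in period 4, group 16; I is in period 5, group 17.
Electron affinity generally becomes more exothermic across a period toward the halogens and less exothermic down a group.
These sit on a diagonal, where the across-period and down-group effects partly cancel.
C > P: the two effects oppose for this pair; the down-group effect wins (122 vs 72 kJ/mol).
Se > C: the two effects oppose for this pair; the across-period effect wins (195 vs 122 kJ/mol).
I > Se: the two effects oppose for this pair; the across-period effect wins (295 vs 195 kJ/mol).
For reference (kJ/mol): C 122, P 72, Se 195, I 295.
So from highest to lowest: I > Se > C > P.

I > Se > C > P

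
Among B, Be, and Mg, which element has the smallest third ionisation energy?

After 2 electrons have been removed, what remains? B²⁺ still has 1 valence electron; Be²⁺ is the bare [He] core; Mg²⁺ is the bare [Ne] core.
Breaking into a closed-shell core is much more expensive than removing a leftover valence electron — Mg and Be have the largest IE_3 here.
Tabulated IE_3 (kJ/mol): B 3660, Be 14849, Mg 7733.
Putting it together, IE_3: B < Mg < Be.

B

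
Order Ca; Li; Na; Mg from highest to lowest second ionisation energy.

Li > Na > Mg > Ca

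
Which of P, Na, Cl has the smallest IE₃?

P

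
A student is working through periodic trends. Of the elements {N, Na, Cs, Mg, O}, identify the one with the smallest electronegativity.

N is in period 2, group 15; O is in period 2, group 16; Na is in period 3, group 1; Mg is in period 3, group 2; Cs is in period 6, group 1.
Electronegativity increases across a period and decreases down a group, tracking effective nuclear charge and atomic size.
Here both period and group differ, so the two effects have to be weighed against each other.
Na > Cs: they share group 1; the group trend gives Na the larger value.
Mg > Na: both are in period 3; the period trend gives Mg the larger value.
N > Mg: relative to Mg, both the across-period and down-group shifts push N's electronegativity up.
O > N: O lies to the right of N in period 2, so the across-period effect alone puts O higher.
Approximate values (Pauling): N 3.04, O 3.44, Na 0.93, Mg 1.31, Cs 0.79.
The smallest electronegativity among these belongs to Cs.

Cs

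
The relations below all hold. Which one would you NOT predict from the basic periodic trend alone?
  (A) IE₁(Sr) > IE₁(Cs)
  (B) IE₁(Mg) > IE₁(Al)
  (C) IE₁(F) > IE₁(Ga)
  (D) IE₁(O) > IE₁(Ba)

(B)

The general trend: first ionization energy increases across a period and decreases down a group.
(A) Sr (period 5, group 2) vs Cs (period 6, group 1): the stated order agrees with the simple trend.
(B) Mg (period 3, group 2) vs Al (period 3, group 13): the stated order contradicts the simple trend.
(C) F (period 2, group 17) vs Ga (period 4, group 13): the stated order agrees with the simple trend.
(D) O (period 2, group 16) vs Ba (period 6, group 2): the stated order agrees with the simple trend.
The exception is (B): Al's single 3p electron is easier to remove than one from Mg's filled 3s².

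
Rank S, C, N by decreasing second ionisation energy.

After 1 electron has been removed, what remains? S⁺ still has 5 valence electrons; C⁺ still has 3 valence electrons; N⁺ still has 4 valence electrons.
All are still removing valence electrons, so compare the +1 ions as you would atoms: IE_2 generally rises across a period (higher Z_eff) and falls down a group (larger shell), subject to the usual subshell exceptions.
Valence configurations: S⁺ [Ne]3s²3p³, C⁺ [He]2s²2p¹, N⁺ [He]2s²2p².
Tabulated IE_2 (kJ/mol): S 2252, C 2353, N 2856.
Overall IE_2 order: S < C < N.

N > C > S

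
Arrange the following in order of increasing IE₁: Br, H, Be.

H is in period 1, group 1; Be is in period 2, group 2; Br is in period 4, group 17.
Removing the outermost electron gets harder across a period and easier down a group.
Here both period and group differ, so the two effects have to be weighed against each other.
Br > Be: period and group pull opposite ways; the across-period shift dominates (1140 vs 900 kJ/mol).
H > Br: period and group pull opposite ways; the down-group shift dominates (1312 vs 1140 kJ/mol).
For reference (kJ/mol): H 1312, Be 900, Br 1140.
So from lowest to highest: Be < Br < H.

Be, Br, H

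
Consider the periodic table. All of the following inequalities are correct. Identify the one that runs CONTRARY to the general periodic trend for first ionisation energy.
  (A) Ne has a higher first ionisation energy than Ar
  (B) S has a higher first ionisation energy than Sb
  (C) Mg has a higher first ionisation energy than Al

(C)

The general trend: first ionisation energy increases across a period and decreases down a group.
(A) Ne (period 2, group 18) vs Ar (period 3, group 18): the stated order agrees with the simple trend.
(B) S (period 3, group 16) vs Sb (period 5, group 15): the stated order agrees with the simple trend.
(C) Mg (period 3, group 2) vs Al (period 3, group 13): the stated order contradicts the simple trend.
The exception is (C): Al's single 3p electron is easier to remove than one from Mg's filled 3s².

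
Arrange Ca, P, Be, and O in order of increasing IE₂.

After 1 electron has been removed, what remains? Ca⁺ still has 1 valence electron; P⁺ still has 4 valence electrons; Be⁺ still has 1 valence electron; O⁺ still has 5 valence electrons.
All are still removing valence electrons, so compare the +1 ions as you would atoms: IE_2 generally rises across a period (higher Z_eff) and falls down a group (larger shell), subject to the usual subshell exceptions.
Valence configurations: Ca⁺ [Ar]4s¹, P⁺ [Ne]3s²3p², Be⁺ [He]2s¹, O⁺ [He]2s²2p³.
Approximate IE_2 values (kJ/mol): Ca 1145, P 1907, Be 1757, O 3388.
Hence IE_2: Ca < Be < P < O.

Ca < Be < P < O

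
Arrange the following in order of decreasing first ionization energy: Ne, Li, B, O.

Li is in period 2, group 1; B is in period 2, group 13; O is in period 2, group 16; Ne is in period 2, group 18.
First ionization energy rises across a period (greater Z_eff holds electrons more tightly) and falls down a group (valence electrons are farther from the nucleus).
All lie in period 2, so first ionization energy increases left to right.
So from highest to lowest: Ne > O > B > Li.

Ne, O, B, Li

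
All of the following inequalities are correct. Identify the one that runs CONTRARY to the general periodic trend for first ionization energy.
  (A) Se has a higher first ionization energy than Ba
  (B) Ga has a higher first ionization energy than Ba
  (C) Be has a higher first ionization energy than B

The general trend: first ionization energy increases across a period and decreases down a group.
(A) Se (period 4, group 16) vs Ba (period 6, group 2): the stated order agrees with the simple trend.
(B) Ga (period 4, group 13) vs Ba (period 6, group 2): the stated order agrees with the simple trend.
(C) Be (period 2, group 2) vs B (period 2, group 13): the stated order contradicts the simple trend.
The exception is (C): removing B's lone 2p electron is easier than breaking Be's filled 2s².

(C)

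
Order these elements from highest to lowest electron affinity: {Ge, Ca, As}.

Ge > As > Ca

Ca is in period 4, group 2; Ge is in period 4, group 14; As is in period 4, group 15.
Adding an electron releases more energy for atoms nearer the top right (short of the noble gases).
All lie in period 4; the across-period trend (electron affinity increases left to right) applies, with the exception below.
Note the exception: Ge has a higher electron affinity than As, contrary to the simple trend — adding an electron to As's half-filled 4p³ is unfavourable, so Ge (4p²) has the more exothermic EA.
For reference (kJ/mol): Ca 2, Ge 119, As 78.
So from highest to lowest: Ge > As > Ca.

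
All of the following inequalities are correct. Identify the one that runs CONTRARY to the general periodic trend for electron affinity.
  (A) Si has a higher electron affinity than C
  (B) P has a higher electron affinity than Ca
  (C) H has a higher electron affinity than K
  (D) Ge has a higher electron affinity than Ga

(A)

The general trend: electron affinity increases across a period and decreases down a group.
(A) Si (period 3, group 14) vs C (period 2, group 14): the stated order contradicts the simple trend.
(B) P (period 3, group 15) vs Ca (period 4, group 2): the stated order agrees with the simple trend.
(C) H (period 1, group 1) vs K (period 4, group 1): the stated order agrees with the simple trend.
(D) Ge (period 4, group 14) vs Ga (period 4, group 13): the stated order agrees with the simple trend.
The exception is (A): Si's larger, more diffuse 3p orbitals accept an added electron slightly more readily than C's compact 2p.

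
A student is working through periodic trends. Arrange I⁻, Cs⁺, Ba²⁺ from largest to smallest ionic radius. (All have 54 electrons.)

All of these have 54 electrons, so size is governed by nuclear charge alone: the more protons, the stronger the pull on the same electron cloud, and the smaller the ion.
Nuclear charges: Ba²⁺ (Z=56), Cs⁺ (Z=55), I⁻ (Z=53).
Largest to smallest: I⁻ > Cs⁺ > Ba²⁺.

I⁻, Cs⁺, Ba²⁺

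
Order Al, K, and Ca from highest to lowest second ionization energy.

Consider each +1 ion: Al⁺ still has 2 valence electrons; K⁺ is the bare [Ar] core; Ca⁺ still has 1 valence electron.
Core electrons are held far more tightly than valence electrons, so K tops the IE_2 order.
Valence configurations: Al⁺ [Ne]3s², Ca⁺ [Ar]4s¹.
Approximate IE_2 values (kJ/mol): Al 1817, K 3052, Ca 1145.
Hence IE_2: Ca < Al < K.

K, Al, Ca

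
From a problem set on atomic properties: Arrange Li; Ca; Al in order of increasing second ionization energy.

Ca < Al < Li

The second ionization energy removes an electron from the +1 ion. For each element: Li⁺ is the bare [He] core; Ca⁺ still has 1 valence electron; Al⁺ still has 2 valence electrons.
Core electrons are held far more tightly than valence electrons, so Li tops the IE_2 order.
Valence configurations: Ca⁺ [Ar]4s¹, Al⁺ [Ne]3s².
Approximate IE_2 values (kJ/mol): Li 7298, Ca 1145, Al 1817.
Putting it together, IE_2: Ca < Al < Li.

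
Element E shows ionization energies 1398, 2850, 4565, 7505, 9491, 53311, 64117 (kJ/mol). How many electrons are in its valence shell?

5

Look for the largest jump between consecutive ionization energies: IE6/IE5 ≈ 5.6, far larger than any earlier ratio.
That jump marks the point where a core electron is being removed. So the atom has 5 valence electrons.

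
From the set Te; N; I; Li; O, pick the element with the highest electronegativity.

O

Li is in period 2, group 1; N is in period 2, group 15; O is in period 2, group 16; Te is in period 5, group 16; I is in period 5, group 17.
Electronegativity increases across a period and decreases down a group, tracking effective nuclear charge and atomic size.
Here both period and group differ, so the two effects have to be weighed against each other.
Te > Li: period and group pull opposite ways; the across-period shift dominates (2.10 vs 0.98).
I > Te: I lies to the right of Te in period 5, so the across-period effect alone puts I higher.
N > I: the two effects oppose for this pair; the down-group effect wins (3.04 vs 2.66).
O > N: O lies to the right of N in period 2, so the across-period effect alone puts O higher.
For reference (Pauling): Li 0.98, N 3.04, O 3.44, Te 2.10, I 2.66.
The highest electronegativity among these belongs to O.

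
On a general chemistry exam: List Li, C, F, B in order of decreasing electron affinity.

F > C > Li > B

Atoms with high Z_eff and room in the valence shell (especially the halogens) have the most exothermic electron affinities.
All lie in period 2; the across-period trend (electron affinity increases left to right) applies, with the exception below.
Note the exception: Li has a higher electron affinity than B, contrary to the simple trend — B's ns²np¹ configuration gives only a small electron affinity — the sparsely filled np subshell binds an added electron weakly.
Approximate values (kJ/mol): Li 60, B 27, C 122, F 328.
So from highest to lowest: F > C > Li > B.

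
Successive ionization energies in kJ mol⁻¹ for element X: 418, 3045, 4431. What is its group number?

Group 1

Look for the largest jump between consecutive ionization energies: IE2/IE1 ≈ 7.3, far larger than any earlier ratio.
That jump marks the point where a core electron is being removed. So the atom has 1 valence electron.
A main-group element with 1 valence electron is in group 1.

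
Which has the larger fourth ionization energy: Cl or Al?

Al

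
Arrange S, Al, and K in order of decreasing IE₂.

K, S, Al

After 1 electron has been removed, what remains? S⁺ still has 5 valence electrons; Al⁺ still has 2 valence electrons; K⁺ is the bare [Ar] core.
Pulling an electron out of a noble-gas core costs far more than removing a remaining valence electron, so K sits at the high end of IE_2.
Valence configurations: S⁺ [Ne]3s²3p³, Al⁺ [Ne]3s².
Tabulated IE_2 (kJ/mol): S 2252, Al 1817, K 3052.
Overall IE_2 order: Al < S < K.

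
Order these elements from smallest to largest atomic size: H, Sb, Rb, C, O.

H < O < C < Sb < Rb

Moving right in a period, electrons are added to the same shell under a stronger nuclear pull, so atoms get smaller; moving down, a new shell is opened and atoms get larger.
Here both period and group differ, so the two effects have to be weighed against each other.
O > H: period and group pull opposite ways; the down-group shift dominates (63 vs 32 pm).
C > O: C lies to the left of O in period 2, so the across-period effect alone puts C larger.
Sb > C: period and group pull opposite ways; the down-group shift dominates (140 vs 75 pm).
Rb > Sb: both are in period 5; the period trend gives Rb the larger value.
For reference (pm): H 32, C 75, O 63, Rb 210, Sb 140.
So from smallest to largest: H < O < C < Sb < Rb.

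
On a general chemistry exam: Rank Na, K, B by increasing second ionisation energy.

IE_2 is the cost of taking one more electron from the +1 cation: Na⁺ is the bare [Ne] core; K⁺ is the bare [Ar] core; B⁺ still has 2 valence electrons.
Pulling an electron out of a noble-gas core costs far more than removing a remaining valence electron, so K and Na sit at the high end of IE_2.
Tabulated IE_2 (kJ/mol): Na 4562, K 3052, B 2427.
So the second ionization energies run B < K < Na.

B, K, Na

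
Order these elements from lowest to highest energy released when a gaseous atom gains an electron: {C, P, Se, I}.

Adding an electron releases more energy for atoms nearer the top right (short of the noble gases).
These sit on a diagonal, where the across-period and down-group effects partly cancel.
C > P: the two effects oppose for this pair; the down-group effect wins (122 vs 72 kJ/mol).
Se > C: the two effects oppose for this pair; the across-period effect wins (195 vs 122 kJ/mol).
I > Se: the two effects oppose for this pair; the across-period effect wins (295 vs 195 kJ/mol).
For reference (kJ/mol): C 122, P 72, Se 195, I 295.
So from lowest to highest: P < C < Se < I.

P, C, Se, I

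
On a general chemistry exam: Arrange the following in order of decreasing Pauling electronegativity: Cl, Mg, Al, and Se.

Smaller atoms with higher effective nuclear charge are more electronegative.
Neither a single period nor a single group — weigh both effects.
Al > Mg: both are in period 3; the period trend gives Al the larger value.
Se > Al: period and group pull opposite ways; the across-period shift dominates (2.55 vs 1.61).
Cl > Se: both effects reinforce here, so Cl is clearly the higher of the two.
For reference (Pauling): Mg 1.31, Al 1.61, Cl 3.16, Se 2.55.
So from highest to lowest: Cl > Se > Al > Mg.

Cl, Se, Al, Mg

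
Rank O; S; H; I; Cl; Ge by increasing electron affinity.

H, Ge, O, S, I, Cl

Adding an electron releases more energy for atoms nearer the top right (short of the noble gases).
Neither a single period nor a single group — weigh both effects.
Ge > H: the two effects oppose for this pair; the across-period effect wins (119 vs 73 kJ/mol).
O > Ge: both effects reinforce here, so O is clearly the higher of the two.
S > O: this pair runs against the simple trend — see the exception note.
I > S: the two effects oppose for this pair; the across-period effect wins (295 vs 200 kJ/mol).
Cl > I: they share group 17; the group trend gives Cl the larger value.
Note the exception: S has a higher electron affinity than O, contrary to the simple trend — the compact 2p subshell of O repels the added electron more than S's larger 3p does.
For reference (kJ/mol): H 73, O 141, S 200, Cl 349, Ge 119, I 295.
So from lowest to highest: H < Ge < O < S < I < Cl.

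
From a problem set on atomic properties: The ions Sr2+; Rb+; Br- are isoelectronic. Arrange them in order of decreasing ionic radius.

All of these have 36 electrons, so size is governed by nuclear charge alone: the more protons, the stronger the pull on the same electron cloud, and the smaller the ion.
Nuclear charges: Sr2+ (Z=38), Rb+ (Z=37), Br- (Z=35).
Largest to smallest: Br- > Rb+ > Sr2+.

Br-, Rb+, Sr2+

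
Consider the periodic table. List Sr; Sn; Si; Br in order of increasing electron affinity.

Sr < Sn < Si < Br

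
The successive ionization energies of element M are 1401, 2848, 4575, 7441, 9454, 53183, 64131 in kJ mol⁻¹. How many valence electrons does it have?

5

Look for the largest jump between consecutive ionization energies: IE6/IE5 ≈ 5.6, far larger than any earlier ratio.
That jump marks the point where a core electron is being removed. So the atom has 5 valence electrons.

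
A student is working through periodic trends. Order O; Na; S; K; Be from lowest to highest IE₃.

S < K < O < Na < Be

Consider each +2 ion: O²⁺ still has 4 valence electrons; Na²⁺ is already 1 electron into the core; S²⁺ still has 4 valence electrons; K²⁺ is already 1 electron into the core; Be²⁺ is the bare [He] core.
Usually core removal costs more than valence removal, but here the competition is close: a tightly held n=2 valence electron can cost more to remove than an n=3 core electron, so the actual values have to decide it.
Valence configurations: O²⁺ [He]2s²2p², S²⁺ [Ne]3s²3p².
The numbers (kJ/mol): O 5300, Na 6910, S 3357, K 4420, Be 14849.
Putting it together, IE_3: S < K < O < Na < Be.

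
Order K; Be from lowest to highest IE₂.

Consider each +1 ion: K⁺ is the bare [Ar] core; Be⁺ still has 1 valence electron.
Core electrons are held far more tightly than valence electrons, so K tops the IE_2 order.
Tabulated IE_2 (kJ/mol): K 3052, Be 1757.
Hence IE_2: Be < K.

Be < K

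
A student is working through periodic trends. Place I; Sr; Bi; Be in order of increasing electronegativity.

Atoms toward the upper right of the periodic table pull bonding electrons most strongly.
These span different periods and groups, so the two trends combine.
Be > Sr: Be sits above Sr in group 2, so the down-group effect alone puts Be higher.
Bi > Be: the two effects oppose for this pair; the across-period effect wins (2.02 vs 1.57).
I > Bi: relative to Bi, both the across-period and down-group shifts push I's electronegativity up.
Tabulated electronegativity (Pauling): Be 1.57, Sr 0.95, I 2.66, Bi 2.02.
So from lowest to highest: Sr < Be < Bi < I.

Sr < Be < Bi < I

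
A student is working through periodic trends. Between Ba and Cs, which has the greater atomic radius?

Cs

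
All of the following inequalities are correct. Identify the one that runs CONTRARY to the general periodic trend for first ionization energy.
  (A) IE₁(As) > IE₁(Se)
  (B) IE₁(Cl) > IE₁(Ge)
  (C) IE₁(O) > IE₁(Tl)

(A)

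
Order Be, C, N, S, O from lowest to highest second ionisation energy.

After 1 electron has been removed, what remains? Be⁺ still has 1 valence electron; C⁺ still has 3 valence electrons; N⁺ still has 4 valence electrons; S⁺ still has 5 valence electrons; O⁺ still has 5 valence electrons.
All are still removing valence electrons, so compare the +1 ions as you would atoms: IE_2 generally rises across a period (higher Z_eff) and falls down a group (larger shell), subject to the usual subshell exceptions.
Valence configurations: Be⁺ [He]2s¹, C⁺ [He]2s²2p¹, N⁺ [He]2s²2p², S⁺ [Ne]3s²3p³, O⁺ [He]2s²2p³.
Tabulated IE_2 (kJ/mol): Be 1757, C 2353, N 2856, S 2252, O 3388.
Hence IE_2: Be < S < C < N < O.

Be, S, C, N, O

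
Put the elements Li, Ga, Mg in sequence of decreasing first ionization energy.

Mg > Ga > Li

Across a period the outer electron is held more tightly (higher IE₁); down a group it sits in a higher shell, more shielded, and comes off more easily.
These sit on a diagonal, where the across-period and down-group effects partly cancel.
Ga > Li: the two effects oppose for this pair; the across-period effect wins (579 vs 520 kJ/mol).
Mg > Ga: period and group pull opposite ways; the down-group shift dominates (738 vs 579 kJ/mol).
For reference (kJ/mol): Li 520, Mg 738, Ga 579.
So from highest to lowest: Mg > Ga > Li.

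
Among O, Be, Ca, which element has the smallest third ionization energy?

The third ionization energy removes an electron from the +2 ion. For each element: O²⁺ still has 4 valence electrons; Be²⁺ is the bare [He] core; Ca²⁺ is the bare [Ar] core.
Usually core removal costs more than valence removal, but here the competition is close: a tightly held n=2 valence electron can cost more to remove than an n=3 core electron, so the actual values have to decide it.
Approximate IE_3 values (kJ/mol): O 5300, Be 14849, Ca 4912.
So the third ionization energies run Ca < O < Be.

Ca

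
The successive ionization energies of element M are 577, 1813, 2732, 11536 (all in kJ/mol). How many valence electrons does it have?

3

Look for the largest jump between consecutive ionization energies: IE4/IE3 ≈ 4.2, far larger than any earlier ratio.
That jump marks the point where a core electron is being removed. So the atom has 3 valence electrons.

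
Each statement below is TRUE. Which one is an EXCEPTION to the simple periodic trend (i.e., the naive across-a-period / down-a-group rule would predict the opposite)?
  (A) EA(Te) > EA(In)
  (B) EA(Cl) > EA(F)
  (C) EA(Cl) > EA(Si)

(B)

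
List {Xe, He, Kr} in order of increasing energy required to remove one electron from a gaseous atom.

IE₁ increases left→right with effective nuclear charge and decreases top→bottom as the valence shell moves farther out.
All are in group 18, so first ionization energy increases up the group.
So from lowest to highest: Xe < Kr < He.

Xe < Kr < He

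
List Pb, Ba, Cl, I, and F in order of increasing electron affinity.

Ba, Pb, I, F, Cl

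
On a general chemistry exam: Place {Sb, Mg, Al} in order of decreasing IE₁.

Sb > Mg > Al

Across a period the outer electron is held more tightly (higher IE₁); down a group it sits in a higher shell, more shielded, and comes off more easily.
Here both period and group differ, so the two effects have to be weighed against each other.
Mg > Al: this pair runs against the simple trend — see the exception note.
Sb > Mg: period and group pull opposite ways; the across-period shift dominates (831 vs 738 kJ/mol).
Note the exception: Mg has a higher first ionization energy than Al, contrary to the simple trend — Al's single 3p electron is easier to remove than one from Mg's filled 3s².
For reference (kJ/mol): Mg 738, Al 578, Sb 831.
So from highest to lowest: Sb > Mg > Al.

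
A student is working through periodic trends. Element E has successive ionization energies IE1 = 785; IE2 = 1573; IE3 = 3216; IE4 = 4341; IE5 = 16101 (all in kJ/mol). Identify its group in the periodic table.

Group 14

Look for the largest jump between consecutive ionization energies: IE5/IE4 ≈ 3.7, far larger than any earlier ratio.
That jump marks the point where a core electron is being removed. So the atom has 4 valence electrons.
A main-group element with 4 valence electrons is in group 14.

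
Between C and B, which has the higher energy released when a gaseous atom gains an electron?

Electron affinity generally becomes more exothermic across a period toward the halogens and less exothermic down a group.
All lie in period 2, so electron affinity increases left to right.
So C has the higher energy released when a gaseous atom gains an electron (C > B).

C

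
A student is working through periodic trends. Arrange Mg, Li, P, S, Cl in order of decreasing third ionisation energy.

Li, Mg, Cl, S, P

IE_3 is the cost of taking one more electron from the +2 cation: Mg²⁺ is the bare [Ne] core; Li²⁺ is already 1 electron into the core; P²⁺ still has 3 valence electrons; S²⁺ still has 4 valence electrons; Cl²⁺ still has 5 valence electrons.
Pulling an electron out of a noble-gas core costs far more than removing a remaining valence electron, so Mg and Li sit at the high end of IE_3.
Valence configurations: P²⁺ [Ne]3s²3p¹, S²⁺ [Ne]3s²3p², Cl²⁺ [Ne]3s²3p³.
Tabulated IE_3 (kJ/mol): Mg 7733, Li 11815, P 2914, S 3357, Cl 3822.
Overall IE_3 order: P < S < Cl < Mg < Li.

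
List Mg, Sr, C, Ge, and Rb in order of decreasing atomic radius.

Rb, Sr, Mg, Ge, C

Atomic radius shrinks across a period as nuclear charge pulls the same shell inward, and grows down a group as new shells are added.
Here both period and group differ, so the two effects have to be weighed against each other.
Ge > C: they share group 14; the group trend gives Ge the larger value.
Mg > Ge: the two effects oppose for this pair; the across-period effect wins (139 vs 121 pm).
Sr > Mg: Sr sits below Mg in group 2, so the down-group effect alone puts Sr larger.
Rb > Sr: Rb lies to the left of Sr in period 5, so the across-period effect alone puts Rb larger.
Approximate values (pm): C 75, Mg 139, Ge 121, Rb 210, Sr 185.
So from largest to smallest: Rb > Sr > Mg > Ge > C.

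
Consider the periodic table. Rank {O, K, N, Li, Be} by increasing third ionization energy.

IE_3 is the cost of taking one more electron from the +2 cation: O²⁺ still has 4 valence electrons; K²⁺ is already 1 electron into the core; N²⁺ still has 3 valence electrons; Li²⁺ is already 1 electron into the core; Be²⁺ is the bare [He] core.
Usually core removal costs more than valence removal, but here the competition is close: a tightly held n=2 valence electron can cost more to remove than an n=3 core electron, so the actual values have to decide it.
Valence configurations: O²⁺ [He]2s²2p², N²⁺ [He]2s²2p¹.
The numbers (kJ/mol): O 5300, K 4420, N 4578, Li 11815, Be 14849.
Overall IE_3 order: K < N < O < Li < Be.

K, N, O, Li, Be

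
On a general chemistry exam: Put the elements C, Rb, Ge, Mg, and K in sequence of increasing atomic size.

C < Ge < Mg < K < Rb

C is in period 2, group 14; Mg is in period 3, group 2; K is in period 4, group 1; Ge is in period 4, group 14; Rb is in period 5, group 1.
Atomic radius shrinks across a period as nuclear charge pulls the same shell inward, and grows down a group as new shells are added.
These span different periods and groups, so the two trends combine.
Ge > C: they share group 14; the group trend gives Ge the larger value.
Mg > Ge: the two effects oppose for this pair; the across-period effect wins (139 vs 121 pm).
K > Mg: relative to Mg, both the across-period and down-group shifts push K's atomic radius up.
Rb > K: they share group 1; the group trend gives Rb the larger value.
Tabulated atomic radius (pm): C 75, Mg 139, K 196, Ge 121, Rb 210.
So from smallest to largest: C < Ge < Mg < K < Rb.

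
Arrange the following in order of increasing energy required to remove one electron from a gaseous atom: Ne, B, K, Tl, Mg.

Removing the outermost electron gets harder across a period and easier down a group.
These span different periods and groups, so the two trends combine.
Tl > K: period and group pull opposite ways; the across-period shift dominates (589 vs 419 kJ/mol).
Mg > Tl: period and group pull opposite ways; the down-group shift dominates (738 vs 589 kJ/mol).
B > Mg: both effects reinforce here, so B is clearly the higher of the two.
Ne > B: both are in period 2; the period trend gives Ne the larger value.
Tabulated first ionization energy (kJ/mol): B 801, Ne 2081, Mg 738, K 419, Tl 589.
So from lowest to highest: K < Tl < Mg < B < Ne.

K, Tl, Mg, B, Ne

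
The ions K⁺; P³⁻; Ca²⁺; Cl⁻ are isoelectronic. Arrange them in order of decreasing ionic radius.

P³⁻, Cl⁻, K⁺, Ca²⁺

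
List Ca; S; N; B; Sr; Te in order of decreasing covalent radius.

Sr > Ca > Te > S > B > N

Atomic radius shrinks across a period as nuclear charge pulls the same shell inward, and grows down a group as new shells are added.
Neither a single period nor a single group — weigh both effects.
B > N: B lies to the left of N in period 2, so the across-period effect alone puts B larger.
S > B: period and group pull opposite ways; the down-group shift dominates (103 vs 85 pm).
Te > S: Te sits below S in group 16, so the down-group effect alone puts Te larger.
Ca > Te: the two effects oppose for this pair; the across-period effect wins (171 vs 136 pm).
Sr > Ca: Sr sits below Ca in group 2, so the down-group effect alone puts Sr larger.
For reference (pm): B 85, N 71, S 103, Ca 171, Sr 185, Te 136.
So from largest to smallest: Sr > Ca > Te > S > B > N.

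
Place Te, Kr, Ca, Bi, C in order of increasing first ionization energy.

C is in period 2, group 14; Ca is in period 4, group 2; Kr is in period 4, group 18; Te is in period 5, group 16; Bi is in period 6, group 15.
IE₁ increases left→right with effective nuclear charge and decreases top→bottom as the valence shell moves farther out.
Neither a single period nor a single group — weigh both effects.
Bi > Ca: period and group pull opposite ways; the across-period shift dominates (703 vs 590 kJ/mol).
Te > Bi: both effects reinforce here, so Te is clearly the higher of the two.
C > Te: period and group pull opposite ways; the down-group shift dominates (1086 vs 869 kJ/mol).
Kr > C: the two effects oppose for this pair; the across-period effect wins (1351 vs 1086 kJ/mol).
Tabulated first ionization energy (kJ/mol): C 1086, Ca 590, Kr 1351, Te 869, Bi 703.
So from lowest to highest: Ca < Bi < Te < C < Kr.

Ca, Bi, Te, C, Kr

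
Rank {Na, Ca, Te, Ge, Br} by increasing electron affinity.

Na is in period 3, group 1; Ca is in period 4, group 2; Ge is in period 4, group 14; Br is in period 4, group 17; Te is in period 5, group 16.
Adding an electron releases more energy for atoms nearer the top right (short of the noble gases).
Neither a single period nor a single group — weigh both effects.
Na > Ca: the two effects oppose for this pair; the down-group effect wins (53 vs 2 kJ/mol).
Ge > Na: period and group pull opposite ways; the across-period shift dominates (119 vs 53 kJ/mol).
Te > Ge: period and group pull opposite ways; the across-period shift dominates (190 vs 119 kJ/mol).
Br > Te: relative to Te, both the across-period and down-group shifts push Br's electron affinity up.
Tabulated electron affinity (kJ/mol): Na 53, Ca 2, Ge 119, Br 325, Te 190.
So from lowest to highest: Ca < Na < Ge < Te < Br.

Ca < Na < Ge < Te < Br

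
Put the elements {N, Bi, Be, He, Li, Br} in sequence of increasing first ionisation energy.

Across a period the outer electron is held more tightly (higher IE₁); down a group it sits in a higher shell, more shielded, and comes off more easily.
Neither a single period nor a single group — weigh both effects.
Bi > Li: period and group pull opposite ways; the across-period shift dominates (703 vs 520 kJ/mol).
Be > Bi: the two effects oppose for this pair; the down-group effect wins (900 vs 703 kJ/mol).
Br > Be: period and group pull opposite ways; the across-period shift dominates (1140 vs 900 kJ/mol).
N > Br: the two effects oppose for this pair; the down-group effect wins (1402 vs 1140 kJ/mol).
He > N: both effects reinforce here, so He is clearly the higher of the two.
Tabulated first ionization energy (kJ/mol): He 2372, Li 520, Be 900, N 1402, Br 1140, Bi 703.
So from lowest to highest: Li < Bi < Be < Br < N < He.

Li < Bi < Be < Br < N < He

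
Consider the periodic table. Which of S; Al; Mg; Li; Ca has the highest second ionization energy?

IE_2 is the cost of taking one more electron from the +1 cation: S⁺ still has 5 valence electrons; Al⁺ still has 2 valence electrons; Mg⁺ still has 1 valence electron; Li⁺ is the bare [He] core; Ca⁺ still has 1 valence electron.
Pulling an electron out of a noble-gas core costs far more than removing a remaining valence electron, so Li sits at the high end of IE_2.
Valence configurations: S⁺ [Ne]3s²3p³, Al⁺ [Ne]3s², Mg⁺ [Ne]3s¹, Ca⁺ [Ar]4s¹.
The numbers (kJ/mol): S 2252, Al 1817, Mg 1451, Li 7298, Ca 1145.
So the second ionization energies run Ca < Mg < Al < S < Li.

Li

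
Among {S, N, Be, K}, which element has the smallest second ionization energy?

Be

Consider each +1 ion: S⁺ still has 5 valence electrons; N⁺ still has 4 valence electrons; Be⁺ still has 1 valence electron; K⁺ is the bare [Ar] core.
Breaking into a closed-shell core is much more expensive than removing a leftover valence electron — K has the largest IE_2 here.
Valence configurations: S⁺ [Ne]3s²3p³, N⁺ [He]2s²2p², Be⁺ [He]2s¹.
Approximate IE_2 values (kJ/mol): S 2252, N 2856, Be 1757, K 3052.
Overall IE_2 order: Be < S < N < K.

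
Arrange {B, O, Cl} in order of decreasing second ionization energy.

O > B > Cl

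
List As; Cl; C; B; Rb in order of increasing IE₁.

Removing the outermost electron gets harder across a period and easier down a group.
These span different periods and groups, so the two trends combine.
B > Rb: relative to Rb, both the across-period and down-group shifts push B's first ionization energy up.
As > B: period and group pull opposite ways; the across-period shift dominates (947 vs 801 kJ/mol).
C > As: the two effects oppose for this pair; the down-group effect wins (1086 vs 947 kJ/mol).
Cl > C: the two effects oppose for this pair; the across-period effect wins (1251 vs 1086 kJ/mol).
For reference (kJ/mol): B 801, C 1086, Cl 1251, As 947, Rb 403.
So from lowest to highest: Rb < B < As < C < Cl.

Rb, B, As, C, Cl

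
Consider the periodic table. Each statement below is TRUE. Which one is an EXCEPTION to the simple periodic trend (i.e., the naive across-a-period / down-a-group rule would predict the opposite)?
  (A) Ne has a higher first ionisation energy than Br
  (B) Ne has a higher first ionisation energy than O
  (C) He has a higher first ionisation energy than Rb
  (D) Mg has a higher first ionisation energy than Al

The general trend: first ionisation energy increases across a period and decreases down a group.
(A) Ne (period 2, group 18) vs Br (period 4, group 17): the stated order agrees with the simple trend.
(B) Ne (period 2, group 18) vs O (period 2, group 16): the stated order agrees with the simple trend.
(C) He (period 1, group 18) vs Rb (period 5, group 1): the stated order agrees with the simple trend.
(D) Mg (period 3, group 2) vs Al (period 3, group 13): the stated order contradicts the simple trend.
The exception is (D): Al's single 3p electron is easier to remove than one from Mg's filled 3s².

(D)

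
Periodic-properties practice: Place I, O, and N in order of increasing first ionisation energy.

I < O < N

N is in period 2, group 15; O is in period 2, group 16; I is in period 5, group 17.
First ionization energy rises across a period (greater Z_eff holds electrons more tightly) and falls down a group (valence electrons are farther from the nucleus).
Neither a single period nor a single group — weigh both effects.
O > I: period and group pull opposite ways; the down-group shift dominates (1314 vs 1008 kJ/mol).
N > O: this pair runs against the simple trend — see the exception note.
Note the exception: N has a higher first ionization energy than O, contrary to the simple trend — pairing an electron in O's 2p⁴ costs repulsion energy, so O ionizes more easily than half-filled N (2p³).
Approximate values (kJ/mol): N 1402, O 1314, I 1008.
So from lowest to highest: I < O < N.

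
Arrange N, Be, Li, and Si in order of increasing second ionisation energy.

The second ionization energy removes an electron from the +1 ion. For each element: N⁺ still has 4 valence electrons; Be⁺ still has 1 valence electron; Li⁺ is the bare [He] core; Si⁺ still has 3 valence electrons.
Core electrons are held far more tightly than valence electrons, so Li tops the IE_2 order.
Valence configurations: N⁺ [He]2s²2p², Be⁺ [He]2s¹, Si⁺ [Ne]3s²3p¹.
Approximate IE_2 values (kJ/mol): N 2856, Be 1757, Li 7298, Si 1577.
So the second ionization energies run Si < Be < N < Li.

Si, Be, N, Li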